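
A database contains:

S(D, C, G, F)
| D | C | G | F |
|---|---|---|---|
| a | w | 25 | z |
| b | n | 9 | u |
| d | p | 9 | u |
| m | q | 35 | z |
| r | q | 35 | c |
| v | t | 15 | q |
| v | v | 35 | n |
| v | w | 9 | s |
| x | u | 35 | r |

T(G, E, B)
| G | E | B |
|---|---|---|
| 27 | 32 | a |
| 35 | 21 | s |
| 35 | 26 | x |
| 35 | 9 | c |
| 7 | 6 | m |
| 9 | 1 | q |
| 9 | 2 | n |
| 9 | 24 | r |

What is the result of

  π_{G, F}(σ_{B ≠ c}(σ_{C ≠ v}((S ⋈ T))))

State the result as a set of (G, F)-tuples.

Joining S and T on G yields {(b, n, 9, u, 1, q), (b, n, 9, u, 2, n), (b, n, 9, u, 24, r), (d, p, 9, u, 1, q), (d, p, 9, u, 2, n), (d, p, 9, u, 24, r), (m, q, 35, z, 21, s), (m, q, 35, z, 26, x), (m, q, 35, z, 9, c), (r, q, 35, c, 21, s), (r, q, 35, c, 26, x), (r, q, 35, c, 9, c), (v, v, 35, n, 21, s), (v, v, 35, n, 26, x), (v, v, 35, n, 9, c), (v, w, 9, s, 1, q), (v, w, 9, s, 2, n), (v, w, 9, s, 24, r), (x, u, 35, r, 21, s), (x, u, 35, r, 26, x), (x, u, 35, r, 9, c)}.
σ[C ≠ v]: keep tuples satisfying C ≠ v → {(b, n, 9, u, 1, q), (b, n, 9, u, 2, n), (b, n, 9, u, 24, r), (d, p, 9, u, 1, q), (d, p, 9, u, 2, n), (d, p, 9, u, 24, r), (m, q, 35, z, 21, s), (m, q, 35, z, 26, x), (m, q, 35, z, 9, c), (r, q, 35, c, 21, s), (r, q, 35, c, 26, x), (r, q, 35, c, 9, c), (v, w, 9, s, 1, q), (v, w, 9, s, 2, n), (v, w, 9, s, 24, r), (x, u, 35, r, 21, s), (x, u, 35, r, 26, x), (x, u, 35, r, 9, c)}
σ[B ≠ c]: keep tuples satisfying B ≠ c → {(b, n, 9, u, 1, q), (b, n, 9, u, 2, n), (b, n, 9, u, 24, r), (d, p, 9, u, 1, q), (d, p, 9, u, 2, n), (d, p, 9, u, 24, r), (m, q, 35, z, 21, s), (m, q, 35, z, 26, x), (r, q, 35, c, 21, s), (r, q, 35, c, 26, x), (v, w, 9, s, 1, q), (v, w, 9, s, 2, n), (v, w, 9, s, 24, r), (x, u, 35, r, 21, s), (x, u, 35, r, 26, x)}
Keep only column(s) G, F (10 duplicate(s) eliminated): {(35, c), (35, r), (35, z), (9, s), (9, u)}

{(35, c), (35, r), (35, z), (9, s), (9, u)}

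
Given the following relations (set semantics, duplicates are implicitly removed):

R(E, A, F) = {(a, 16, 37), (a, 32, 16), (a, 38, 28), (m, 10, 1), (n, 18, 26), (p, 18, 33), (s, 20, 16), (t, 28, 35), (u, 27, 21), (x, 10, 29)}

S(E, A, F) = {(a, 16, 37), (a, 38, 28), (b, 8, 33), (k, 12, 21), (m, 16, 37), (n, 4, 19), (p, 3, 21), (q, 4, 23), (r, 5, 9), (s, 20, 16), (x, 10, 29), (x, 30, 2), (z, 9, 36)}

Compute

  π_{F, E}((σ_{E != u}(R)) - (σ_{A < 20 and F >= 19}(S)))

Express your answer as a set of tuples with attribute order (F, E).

σ[E != u]: keep tuples satisfying E != u → {(a, 16, 37), (a, 32, 16), (a, 38, 28), (m, 10, 1), (n, 18, 26), (p, 18, 33), (s, 20, 16), (t, 28, 35), (x, 10, 29)}
σ[A < 20 and F >= 19]: keep tuples satisfying A < 20 and F >= 19 → {(a, 16, 37), (b, 8, 33), (k, 12, 21), (m, 16, 37), (n, 4, 19), (p, 3, 21), (q, 4, 23), (x, 10, 29), (z, 9, 36)}
Difference: {(a, 16, 37), (a, 32, 16), (a, 38, 28), (m, 10, 1), (n, 18, 26), (p, 18, 33), (s, 20, 16), (t, 28, 35), (x, 10, 29)} with {(a, 16, 37), (b, 8, 33), (k, 12, 21), (m, 16, 37), (n, 4, 19), (p, 3, 21), (q, 4, 23), (x, 10, 29), (z, 9, 36)} → {(a, 32, 16), (a, 38, 28), (m, 10, 1), (n, 18, 26), (p, 18, 33), (s, 20, 16), (t, 28, 35)}
π_{F, E} gives {(1, m), (16, a), (16, s), (26, n), (28, a), (33, p), (35, t)}.

{(1, m), (16, a), (16, s), (26, n), (28, a), (33, p), (35, t)}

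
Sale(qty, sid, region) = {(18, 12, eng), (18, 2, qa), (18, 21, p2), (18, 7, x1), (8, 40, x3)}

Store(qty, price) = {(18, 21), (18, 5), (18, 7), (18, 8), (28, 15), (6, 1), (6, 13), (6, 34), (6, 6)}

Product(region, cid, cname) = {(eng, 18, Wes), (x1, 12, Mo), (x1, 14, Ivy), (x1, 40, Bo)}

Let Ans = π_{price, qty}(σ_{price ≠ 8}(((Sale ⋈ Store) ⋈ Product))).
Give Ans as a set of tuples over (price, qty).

Joining Sale and Store on qty yields {(18, 12, eng, 21), (18, 12, eng, 5), (18, 12, eng, 7), (18, 12, eng, 8), (18, 2, qa, 21), (18, 2, qa, 5), (18, 2, qa, 7), (18, 2, qa, 8), (18, 21, p2, 21), (18, 21, p2, 5), (18, 21, p2, 7), (18, 21, p2, 8), (18, 7, x1, 21), (18, 7, x1, 5), (18, 7, x1, 7), (18, 7, x1, 8)}.
Joining (Sale ⋈ Store) and Product on region yields {(18, 12, eng, 21, 18, Wes), (18, 12, eng, 5, 18, Wes), (18, 12, eng, 7, 18, Wes), (18, 12, eng, 8, 18, Wes), (18, 7, x1, 21, 12, Mo), (18, 7, x1, 21, 14, Ivy), (18, 7, x1, 21, 40, Bo), (18, 7, x1, 5, 12, Mo), (18, 7, x1, 5, 14, Ivy), (18, 7, x1, 5, 40, Bo), (18, 7, x1, 7, 12, Mo), (18, 7, x1, 7, 14, Ivy), (18, 7, x1, 7, 40, Bo), (18, 7, x1, 8, 12, Mo), (18, 7, x1, 8, 14, Ivy), (18, 7, x1, 8, 40, Bo)}.
σ[price ≠ 8]: keep tuples satisfying price ≠ 8 → {(18, 12, eng, 21, 18, Wes), (18, 12, eng, 5, 18, Wes), (18, 12, eng, 7, 18, Wes), (18, 7, x1, 21, 12, Mo), (18, 7, x1, 21, 14, Ivy), (18, 7, x1, 21, 40, Bo), (18, 7, x1, 5, 12, Mo), (18, 7, x1, 5, 14, Ivy), (18, 7, x1, 5, 40, Bo), (18, 7, x1, 7, 12, Mo), (18, 7, x1, 7, 14, Ivy), (18, 7, x1, 7, 40, Bo)}
Projecting to price, qty (9 duplicate(s) eliminated): {(21, 18), (5, 18), (7, 18)}

{(21, 18), (5, 18), (7, 18)}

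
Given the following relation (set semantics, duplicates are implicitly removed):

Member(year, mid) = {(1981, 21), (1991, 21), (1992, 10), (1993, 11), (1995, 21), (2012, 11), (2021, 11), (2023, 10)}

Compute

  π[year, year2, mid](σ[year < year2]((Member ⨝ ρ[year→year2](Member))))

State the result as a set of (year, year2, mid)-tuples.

ρ[year→year2]: schema becomes (year2, mid); tuples unchanged.
Natural join on mid: {(1981, 21, 1981), (1981, 21, 1991), (1981, 21, 1995), (1991, 21, 1981), (1991, 21, 1991), (1991, 21, 1995), (1992, 10, 1992), (1992, 10, 2023), (1993, 11, 1993), (1993, 11, 2012), (1993, 11, 2021), (1995, 21, 1981), (1995, 21, 1991), (1995, 21, 1995), (2012, 11, 1993), (2012, 11, 2012), (2012, 11, 2021), (2021, 11, 1993), (2021, 11, 2012), (2021, 11, 2021), (2023, 10, 1992), (2023, 10, 2023)}
Selection year < year2: {(1981, 21, 1991), (1981, 21, 1995), (1991, 21, 1995), (1992, 10, 2023), (1993, 11, 2012), (1993, 11, 2021), (2012, 11, 2021)}
Keep only column(s) year, year2, mid: {(1981, 1991, 21), (1981, 1995, 21), (1991, 1995, 21), (1992, 2023, 10), (1993, 2012, 11), (1993, 2021, 11), (2012, 2021, 11)}

{(1981, 1991, 21), (1981, 1995, 21), (1991, 1995, 21), (1992, 2023, 10), (1993, 2012, 11), (1993, 2021, 11), (2012, 2021, 11)}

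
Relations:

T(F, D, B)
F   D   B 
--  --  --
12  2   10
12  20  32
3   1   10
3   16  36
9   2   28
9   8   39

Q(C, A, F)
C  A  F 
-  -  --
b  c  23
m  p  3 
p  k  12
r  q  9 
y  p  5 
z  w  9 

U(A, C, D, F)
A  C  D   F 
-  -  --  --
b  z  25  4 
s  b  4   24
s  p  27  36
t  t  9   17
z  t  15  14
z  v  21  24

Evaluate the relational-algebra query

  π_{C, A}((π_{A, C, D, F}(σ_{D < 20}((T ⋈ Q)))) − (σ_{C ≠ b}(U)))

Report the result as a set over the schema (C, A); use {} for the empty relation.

{(m, p), (p, k), (r, q), (z, w)}

T ⋈ Q (natural join on F): {(12, 2, 10, p, k), (12, 20, 32, p, k), (3, 1, 10, m, p), (3, 16, 36, m, p), (9, 2, 28, r, q), (9, 2, 28, z, w), (9, 8, 39, r, q), (9, 8, 39, z, w)}
σ[D < 20]: keep tuples satisfying D < 20 → {(12, 2, 10, p, k), (3, 1, 10, m, p), (3, 16, 36, m, p), (9, 2, 28, r, q), (9, 2, 28, z, w), (9, 8, 39, r, q), (9, 8, 39, z, w)}
Keep only column(s) A, C, D, F: {(k, p, 2, 12), (p, m, 1, 3), (p, m, 16, 3), (q, r, 2, 9), (q, r, 8, 9), (w, z, 2, 9), (w, z, 8, 9)}
σ[C ≠ b]: keep tuples satisfying C ≠ b → {(b, z, 25, 4), (s, p, 27, 36), (t, t, 9, 17), (z, t, 15, 14), (z, v, 21, 24)}
Difference: {(k, p, 2, 12), (p, m, 1, 3), (p, m, 16, 3), (q, r, 2, 9), (q, r, 8, 9), (w, z, 2, 9), (w, z, 8, 9)} with {(b, z, 25, 4), (s, p, 27, 36), (t, t, 9, 17), (z, t, 15, 14), (z, v, 21, 24)} → {(k, p, 2, 12), (p, m, 1, 3), (p, m, 16, 3), (q, r, 2, 9), (q, r, 8, 9), (w, z, 2, 9), (w, z, 8, 9)}
Keep only column(s) C, A (3 duplicate(s) eliminated): {(m, p), (p, k), (r, q), (z, w)}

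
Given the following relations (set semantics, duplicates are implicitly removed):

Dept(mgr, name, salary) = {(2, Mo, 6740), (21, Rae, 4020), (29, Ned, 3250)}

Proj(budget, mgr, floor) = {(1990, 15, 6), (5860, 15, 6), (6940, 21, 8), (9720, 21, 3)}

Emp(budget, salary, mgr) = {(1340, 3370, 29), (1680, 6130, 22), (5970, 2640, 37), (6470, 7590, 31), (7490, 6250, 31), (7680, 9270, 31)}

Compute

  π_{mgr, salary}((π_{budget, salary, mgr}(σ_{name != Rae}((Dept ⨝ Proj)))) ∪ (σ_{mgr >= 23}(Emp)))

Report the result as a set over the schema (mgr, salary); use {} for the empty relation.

{(29, 3370), (31, 6250), (31, 7590), (31, 9270), (37, 2640)}

Joining Dept and Proj on mgr yields {(21, Rae, 4020, 6940, 8), (21, Rae, 4020, 9720, 3)}.
Apply σ_{name != Rae}; surviving tuples: {}
Keep only column(s) budget, salary, mgr: {}
Apply σ_{mgr >= 23}; surviving tuples: {(1340, 3370, 29), (5970, 2640, 37), (6470, 7590, 31), (7490, 6250, 31), (7680, 9270, 31)}
Taking the union: {(1340, 3370, 29), (5970, 2640, 37), (6470, 7590, 31), (7490, 6250, 31), (7680, 9270, 31)}
Keep only column(s) mgr, salary: {(29, 3370), (31, 6250), (31, 7590), (31, 9270), (37, 2640)}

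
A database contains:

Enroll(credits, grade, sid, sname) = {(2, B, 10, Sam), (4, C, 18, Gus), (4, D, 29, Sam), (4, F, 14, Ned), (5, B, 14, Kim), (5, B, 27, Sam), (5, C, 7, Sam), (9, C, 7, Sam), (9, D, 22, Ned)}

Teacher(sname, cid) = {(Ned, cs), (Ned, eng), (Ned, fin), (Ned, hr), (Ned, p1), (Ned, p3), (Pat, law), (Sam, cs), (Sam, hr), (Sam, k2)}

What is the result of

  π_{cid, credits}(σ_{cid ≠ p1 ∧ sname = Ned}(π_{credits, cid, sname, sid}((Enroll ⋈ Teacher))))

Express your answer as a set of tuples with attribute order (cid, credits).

Enroll ⋈ Teacher (natural join on sname): {(2, B, 10, Sam, cs), (2, B, 10, Sam, hr), (2, B, 10, Sam, k2), (4, D, 29, Sam, cs), (4, D, 29, Sam, hr), (4, D, 29, Sam, k2), (4, F, 14, Ned, cs), (4, F, 14, Ned, eng), (4, F, 14, Ned, fin), (4, F, 14, Ned, hr), (4, F, 14, Ned, p1), (4, F, 14, Ned, p3), (5, B, 27, Sam, cs), (5, B, 27, Sam, hr), (5, B, 27, Sam, k2), (5, C, 7, Sam, cs), (5, C, 7, Sam, hr), (5, C, 7, Sam, k2), (9, C, 7, Sam, cs), (9, C, 7, Sam, hr), (9, C, 7, Sam, k2), (9, D, 22, Ned, cs), (9, D, 22, Ned, eng), (9, D, 22, Ned, fin), (9, D, 22, Ned, hr), (9, D, 22, Ned, p1), (9, D, 22, Ned, p3)}
π[credits, cid, sname, sid]: project onto (credits, cid, sname, sid) → {(2, cs, Sam, 10), (2, hr, Sam, 10), (2, k2, Sam, 10), (4, cs, Ned, 14), (4, cs, Sam, 29), (4, eng, Ned, 14), (4, fin, Ned, 14), (4, hr, Ned, 14), (4, hr, Sam, 29), (4, k2, Sam, 29), (4, p1, Ned, 14), (4, p3, Ned, 14), (5, cs, Sam, 27), (5, cs, Sam, 7), (5, hr, Sam, 27), (5, hr, Sam, 7), (5, k2, Sam, 27), (5, k2, Sam, 7), (9, cs, Ned, 22), (9, cs, Sam, 7), (9, eng, Ned, 22), (9, fin, Ned, 22), (9, hr, Ned, 22), (9, hr, Sam, 7), (9, k2, Sam, 7), (9, p1, Ned, 22), (9, p3, Ned, 22)}
Apply σ_{cid ≠ p1 ∧ sname = Ned}; surviving tuples: {(4, cs, Ned, 14), (4, eng, Ned, 14), (4, fin, Ned, 14), (4, hr, Ned, 14), (4, p3, Ned, 14), (9, cs, Ned, 22), (9, eng, Ned, 22), (9, fin, Ned, 22), (9, hr, Ned, 22), (9, p3, Ned, 22)}
π[cid, credits]: project onto (cid, credits) → {(cs, 4), (cs, 9), (eng, 4), (eng, 9), (fin, 4), (fin, 9), (hr, 4), (hr, 9), (p3, 4), (p3, 9)}

{(cs, 4), (cs, 9), (eng, 4), (eng, 9), (fin, 4), (fin, 9), (hr, 4), (hr, 9), (p3, 4), (p3, 9)}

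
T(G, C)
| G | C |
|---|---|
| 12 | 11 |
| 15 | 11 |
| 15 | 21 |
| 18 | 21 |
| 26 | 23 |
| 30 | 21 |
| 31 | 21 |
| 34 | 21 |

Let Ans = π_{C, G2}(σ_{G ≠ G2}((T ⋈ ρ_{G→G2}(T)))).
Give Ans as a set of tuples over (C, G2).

ρ[G→G2]: schema becomes (G2, C); tuples unchanged.
T ⋈ ρ_{G→G2}(T) (natural join on C): {(12, 11, 12), (12, 11, 15), (15, 11, 12), (15, 11, 15), (15, 21, 15), (15, 21, 18), (15, 21, 30), (15, 21, 31), (15, 21, 34), (18, 21, 15), (18, 21, 18), (18, 21, 30), (18, 21, 31), (18, 21, 34), (26, 23, 26), (30, 21, 15), (30, 21, 18), (30, 21, 30), (30, 21, 31), (30, 21, 34), (31, 21, 15), (31, 21, 18), (31, 21, 30), (31, 21, 31), (31, 21, 34), (34, 21, 15), (34, 21, 18), (34, 21, 30), (34, 21, 31), (34, 21, 34)}
σ[G ≠ G2]: keep tuples satisfying G ≠ G2 → {(12, 11, 15), (15, 11, 12), (15, 21, 18), (15, 21, 30), (15, 21, 31), (15, 21, 34), (18, 21, 15), (18, 21, 30), (18, 21, 31), (18, 21, 34), (30, 21, 15), (30, 21, 18), (30, 21, 31), (30, 21, 34), (31, 21, 15), (31, 21, 18), (31, 21, 30), (31, 21, 34), (34, 21, 15), (34, 21, 18), (34, 21, 30), (34, 21, 31)}
Projecting to C, G2 (15 duplicate(s) eliminated): {(11, 12), (11, 15), (21, 15), (21, 18), (21, 30), (21, 31), (21, 34)}

{(11, 12), (11, 15), (21, 15), (21, 18), (21, 30), (21, 31), (21, 34)}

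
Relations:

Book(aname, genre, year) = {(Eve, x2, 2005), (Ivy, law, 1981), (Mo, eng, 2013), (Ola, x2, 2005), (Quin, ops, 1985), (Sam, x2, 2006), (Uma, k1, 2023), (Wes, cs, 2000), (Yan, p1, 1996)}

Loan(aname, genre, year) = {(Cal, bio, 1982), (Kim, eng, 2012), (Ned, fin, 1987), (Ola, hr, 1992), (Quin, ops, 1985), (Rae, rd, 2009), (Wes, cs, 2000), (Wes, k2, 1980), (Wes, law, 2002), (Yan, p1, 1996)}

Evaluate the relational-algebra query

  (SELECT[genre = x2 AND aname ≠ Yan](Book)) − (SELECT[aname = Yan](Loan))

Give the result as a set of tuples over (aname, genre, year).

{(Eve, x2, 2005), (Ola, x2, 2005), (Sam, x2, 2006)}

Filtering on genre = x2 AND aname ≠ Yan leaves {(Eve, x2, 2005), (Ola, x2, 2005), (Sam, x2, 2006)}.
Filtering on aname = Yan leaves {(Yan, p1, 1996)}.
Set difference of the two operands is {(Eve, x2, 2005), (Ola, x2, 2005), (Sam, x2, 2006)}.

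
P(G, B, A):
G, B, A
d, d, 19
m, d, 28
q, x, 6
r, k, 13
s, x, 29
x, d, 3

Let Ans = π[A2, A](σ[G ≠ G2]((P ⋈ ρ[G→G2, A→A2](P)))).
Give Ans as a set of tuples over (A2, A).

{(19, 28), (19, 3), (28, 19), (28, 3), (29, 6), (3, 19), (3, 28), (6, 29)}

ρ[G→G2, A→A2]: schema becomes (G2, B, A2); tuples unchanged.
Joining P and ρ[G→G2, A→A2](P) on B yields {(d, d, 19, d, 19), (d, d, 19, m, 28), (d, d, 19, x, 3), (m, d, 28, d, 19), (m, d, 28, m, 28), (m, d, 28, x, 3), (q, x, 6, q, 6), (q, x, 6, s, 29), (r, k, 13, r, 13), (s, x, 29, q, 6), (s, x, 29, s, 29), (x, d, 3, d, 19), (x, d, 3, m, 28), (x, d, 3, x, 3)}.
Apply σ_{G ≠ G2}; surviving tuples: {(d, d, 19, m, 28), (d, d, 19, x, 3), (m, d, 28, d, 19), (m, d, 28, x, 3), (q, x, 6, s, 29), (s, x, 29, q, 6), (x, d, 3, d, 19), (x, d, 3, m, 28)}
π[A2, A]: project onto (A2, A) → {(19, 28), (19, 3), (28, 19), (28, 3), (29, 6), (3, 19), (3, 28), (6, 29)}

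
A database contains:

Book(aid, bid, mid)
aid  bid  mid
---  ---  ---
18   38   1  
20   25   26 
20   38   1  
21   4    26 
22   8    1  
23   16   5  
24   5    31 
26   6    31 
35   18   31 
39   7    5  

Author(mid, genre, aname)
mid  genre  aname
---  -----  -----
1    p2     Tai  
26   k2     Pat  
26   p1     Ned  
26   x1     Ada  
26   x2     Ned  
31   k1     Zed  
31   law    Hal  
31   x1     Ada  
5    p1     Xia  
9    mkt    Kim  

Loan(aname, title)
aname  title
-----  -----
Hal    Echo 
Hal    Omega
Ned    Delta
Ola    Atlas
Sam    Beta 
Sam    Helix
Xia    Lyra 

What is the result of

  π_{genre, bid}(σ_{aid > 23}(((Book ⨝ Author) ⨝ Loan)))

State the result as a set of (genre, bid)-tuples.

Book ⋈ Author (natural join on mid): {(18, 38, 1, p2, Tai), (20, 25, 26, k2, Pat), (20, 25, 26, p1, Ned), (20, 25, 26, x1, Ada), (20, 25, 26, x2, Ned), (20, 38, 1, p2, Tai), (21, 4, 26, k2, Pat), (21, 4, 26, p1, Ned), (21, 4, 26, x1, Ada), (21, 4, 26, x2, Ned), (22, 8, 1, p2, Tai), (23, 16, 5, p1, Xia), (24, 5, 31, k1, Zed), (24, 5, 31, law, Hal), (24, 5, 31, x1, Ada), (26, 6, 31, k1, Zed), (26, 6, 31, law, Hal), (26, 6, 31, x1, Ada), (35, 18, 31, k1, Zed), (35, 18, 31, law, Hal), (35, 18, 31, x1, Ada), (39, 7, 5, p1, Xia)}
(Book ⨝ Author) ⋈ Loan (natural join on aname): {(20, 25, 26, p1, Ned, Delta), (20, 25, 26, x2, Ned, Delta), (21, 4, 26, p1, Ned, Delta), (21, 4, 26, x2, Ned, Delta), (23, 16, 5, p1, Xia, Lyra), (24, 5, 31, law, Hal, Echo), (24, 5, 31, law, Hal, Omega), (26, 6, 31, law, Hal, Echo), (26, 6, 31, law, Hal, Omega), (35, 18, 31, law, Hal, Echo), (35, 18, 31, law, Hal, Omega), (39, 7, 5, p1, Xia, Lyra)}
Selection aid > 23: {(24, 5, 31, law, Hal, Echo), (24, 5, 31, law, Hal, Omega), (26, 6, 31, law, Hal, Echo), (26, 6, 31, law, Hal, Omega), (35, 18, 31, law, Hal, Echo), (35, 18, 31, law, Hal, Omega), (39, 7, 5, p1, Xia, Lyra)}
Keep only column(s) genre, bid (3 duplicate(s) eliminated): {(law, 18), (law, 5), (law, 6), (p1, 7)}

{(law, 18), (law, 5), (law, 6), (p1, 7)}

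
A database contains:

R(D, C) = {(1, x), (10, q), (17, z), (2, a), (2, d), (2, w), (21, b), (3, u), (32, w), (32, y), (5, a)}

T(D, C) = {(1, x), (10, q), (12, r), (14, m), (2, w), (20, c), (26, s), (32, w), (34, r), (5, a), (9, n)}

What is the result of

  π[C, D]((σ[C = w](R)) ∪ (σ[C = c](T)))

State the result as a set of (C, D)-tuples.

σ[C = w]: keep tuples satisfying C = w → {(2, w), (32, w)}
σ[C = c]: keep tuples satisfying C = c → {(20, c)}
Set union of the two operands is {(2, w), (20, c), (32, w)}.
π[C, D]: project onto (C, D) → {(c, 20), (w, 2), (w, 32)}

{(c, 20), (w, 2), (w, 32)}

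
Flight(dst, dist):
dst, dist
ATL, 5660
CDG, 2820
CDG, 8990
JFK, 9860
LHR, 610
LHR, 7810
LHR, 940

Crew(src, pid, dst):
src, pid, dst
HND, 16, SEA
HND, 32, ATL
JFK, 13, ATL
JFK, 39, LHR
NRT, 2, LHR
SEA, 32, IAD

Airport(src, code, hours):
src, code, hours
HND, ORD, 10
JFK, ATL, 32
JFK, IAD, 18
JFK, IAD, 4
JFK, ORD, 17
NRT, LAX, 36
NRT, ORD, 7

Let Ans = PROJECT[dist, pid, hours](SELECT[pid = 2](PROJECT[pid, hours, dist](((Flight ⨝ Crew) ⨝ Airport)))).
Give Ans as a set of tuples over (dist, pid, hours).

{(610, 2, 36), (610, 2, 7), (7810, 2, 36), (7810, 2, 7), (940, 2, 36), (940, 2, 7)}

Natural join on dst: {(ATL, 5660, HND, 32), (ATL, 5660, JFK, 13), (LHR, 610, JFK, 39), (LHR, 610, NRT, 2), (LHR, 7810, JFK, 39), (LHR, 7810, NRT, 2), (LHR, 940, JFK, 39), (LHR, 940, NRT, 2)}
Natural join on src: {(ATL, 5660, HND, 32, ORD, 10), (ATL, 5660, JFK, 13, ATL, 32), (ATL, 5660, JFK, 13, IAD, 18), (ATL, 5660, JFK, 13, IAD, 4), (ATL, 5660, JFK, 13, ORD, 17), (LHR, 610, JFK, 39, ATL, 32), (LHR, 610, JFK, 39, IAD, 18), (LHR, 610, JFK, 39, IAD, 4), (LHR, 610, JFK, 39, ORD, 17), (LHR, 610, NRT, 2, LAX, 36), (LHR, 610, NRT, 2, ORD, 7), (LHR, 7810, JFK, 39, ATL, 32), (LHR, 7810, JFK, 39, IAD, 18), (LHR, 7810, JFK, 39, IAD, 4), (LHR, 7810, JFK, 39, ORD, 17), (LHR, 7810, NRT, 2, LAX, 36), (LHR, 7810, NRT, 2, ORD, 7), (LHR, 940, JFK, 39, ATL, 32), (LHR, 940, JFK, 39, IAD, 18), (LHR, 940, JFK, 39, IAD, 4), (LHR, 940, JFK, 39, ORD, 17), (LHR, 940, NRT, 2, LAX, 36), (LHR, 940, NRT, 2, ORD, 7)}
π_{pid, hours, dist} gives {(13, 17, 5660), (13, 18, 5660), (13, 32, 5660), (13, 4, 5660), (2, 36, 610), (2, 36, 7810), (2, 36, 940), (2, 7, 610), (2, 7, 7810), (2, 7, 940), (32, 10, 5660), (39, 17, 610), (39, 17, 7810), (39, 17, 940), (39, 18, 610), (39, 18, 7810), (39, 18, 940), (39, 32, 610), (39, 32, 7810), (39, 32, 940), (39, 4, 610), (39, 4, 7810), (39, 4, 940)}.
σ[pid = 2]: keep tuples satisfying pid = 2 → {(2, 36, 610), (2, 36, 7810), (2, 36, 940), (2, 7, 610), (2, 7, 7810), (2, 7, 940)}
π_{dist, pid, hours} gives {(610, 2, 36), (610, 2, 7), (7810, 2, 36), (7810, 2, 7), (940, 2, 36), (940, 2, 7)}.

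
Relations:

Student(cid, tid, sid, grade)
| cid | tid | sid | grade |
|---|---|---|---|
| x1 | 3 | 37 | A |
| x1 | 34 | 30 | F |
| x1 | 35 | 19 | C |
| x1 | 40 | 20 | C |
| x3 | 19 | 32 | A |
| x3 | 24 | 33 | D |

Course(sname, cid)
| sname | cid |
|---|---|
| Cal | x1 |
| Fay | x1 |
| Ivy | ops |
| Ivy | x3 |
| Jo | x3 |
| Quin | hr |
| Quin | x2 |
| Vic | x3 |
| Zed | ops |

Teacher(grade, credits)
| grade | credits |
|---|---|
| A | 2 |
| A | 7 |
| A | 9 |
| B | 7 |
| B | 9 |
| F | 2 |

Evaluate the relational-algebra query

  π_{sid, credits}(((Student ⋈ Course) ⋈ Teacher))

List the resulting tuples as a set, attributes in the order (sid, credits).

{(30, 2), (32, 2), (32, 7), (32, 9), (37, 2), (37, 7), (37, 9)}

Joining Student and Course on cid yields {(x1, 3, 37, A, Cal), (x1, 3, 37, A, Fay), (x1, 34, 30, F, Cal), (x1, 34, 30, F, Fay), (x1, 35, 19, C, Cal), (x1, 35, 19, C, Fay), (x1, 40, 20, C, Cal), (x1, 40, 20, C, Fay), (x3, 19, 32, A, Ivy), (x3, 19, 32, A, Jo), (x3, 19, 32, A, Vic), (x3, 24, 33, D, Ivy), (x3, 24, 33, D, Jo), (x3, 24, 33, D, Vic)}.
Joining (Student ⋈ Course) and Teacher on grade yields {(x1, 3, 37, A, Cal, 2), (x1, 3, 37, A, Cal, 7), (x1, 3, 37, A, Cal, 9), (x1, 3, 37, A, Fay, 2), (x1, 3, 37, A, Fay, 7), (x1, 3, 37, A, Fay, 9), (x1, 34, 30, F, Cal, 2), (x1, 34, 30, F, Fay, 2), (x3, 19, 32, A, Ivy, 2), (x3, 19, 32, A, Ivy, 7), (x3, 19, 32, A, Ivy, 9), (x3, 19, 32, A, Jo, 2), (x3, 19, 32, A, Jo, 7), (x3, 19, 32, A, Jo, 9), (x3, 19, 32, A, Vic, 2), (x3, 19, 32, A, Vic, 7), (x3, 19, 32, A, Vic, 9)}.
π_{sid, credits} gives {(30, 2), (32, 2), (32, 7), (32, 9), (37, 2), (37, 7), (37, 9)} (10 duplicate(s) eliminated).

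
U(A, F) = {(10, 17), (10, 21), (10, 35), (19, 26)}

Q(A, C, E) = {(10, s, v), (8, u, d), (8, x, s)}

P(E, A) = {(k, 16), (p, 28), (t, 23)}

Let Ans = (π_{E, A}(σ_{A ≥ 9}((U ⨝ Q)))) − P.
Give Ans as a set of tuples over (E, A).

{(v, 10)}

U ⋈ Q (natural join on A): {(10, 17, s, v), (10, 21, s, v), (10, 35, s, v)}
Filtering on A ≥ 9 leaves {(10, 17, s, v), (10, 21, s, v), (10, 35, s, v)}.
π[E, A]: project onto (E, A) (2 duplicate(s) eliminated) → {(v, 10)}
Taking the difference: {(v, 10)}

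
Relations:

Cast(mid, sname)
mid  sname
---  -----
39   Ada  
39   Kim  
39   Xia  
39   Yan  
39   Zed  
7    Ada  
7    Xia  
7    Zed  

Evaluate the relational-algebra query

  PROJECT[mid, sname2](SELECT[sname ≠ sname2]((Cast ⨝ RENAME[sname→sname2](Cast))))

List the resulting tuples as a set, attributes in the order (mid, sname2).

{(39, Ada), (39, Kim), (39, Xia), (39, Yan), (39, Zed), (7, Ada), (7, Xia), (7, Zed)}

ρ[sname→sname2]: schema becomes (mid, sname2); tuples unchanged.
Joining Cast and RENAME[sname→sname2](Cast) on mid yields {(39, Ada, Ada), (39, Ada, Kim), (39, Ada, Xia), (39, Ada, Yan), (39, Ada, Zed), (39, Kim, Ada), (39, Kim, Kim), (39, Kim, Xia), (39, Kim, Yan), (39, Kim, Zed), (39, Xia, Ada), (39, Xia, Kim), (39, Xia, Xia), (39, Xia, Yan), (39, Xia, Zed), (39, Yan, Ada), (39, Yan, Kim), (39, Yan, Xia), (39, Yan, Yan), (39, Yan, Zed), (39, Zed, Ada), (39, Zed, Kim), (39, Zed, Xia), (39, Zed, Yan), (39, Zed, Zed), (7, Ada, Ada), (7, Ada, Xia), (7, Ada, Zed), (7, Xia, Ada), (7, Xia, Xia), (7, Xia, Zed), (7, Zed, Ada), (7, Zed, Xia), (7, Zed, Zed)}.
Selection sname ≠ sname2: {(39, Ada, Kim), (39, Ada, Xia), (39, Ada, Yan), (39, Ada, Zed), (39, Kim, Ada), (39, Kim, Xia), (39, Kim, Yan), (39, Kim, Zed), (39, Xia, Ada), (39, Xia, Kim), (39, Xia, Yan), (39, Xia, Zed), (39, Yan, Ada), (39, Yan, Kim), (39, Yan, Xia), (39, Yan, Zed), (39, Zed, Ada), (39, Zed, Kim), (39, Zed, Xia), (39, Zed, Yan), (7, Ada, Xia), (7, Ada, Zed), (7, Xia, Ada), (7, Xia, Zed), (7, Zed, Ada), (7, Zed, Xia)}
π[mid, sname2]: project onto (mid, sname2) (18 duplicate(s) eliminated) → {(39, Ada), (39, Kim), (39, Xia), (39, Yan), (39, Zed), (7, Ada), (7, Xia), (7, Zed)}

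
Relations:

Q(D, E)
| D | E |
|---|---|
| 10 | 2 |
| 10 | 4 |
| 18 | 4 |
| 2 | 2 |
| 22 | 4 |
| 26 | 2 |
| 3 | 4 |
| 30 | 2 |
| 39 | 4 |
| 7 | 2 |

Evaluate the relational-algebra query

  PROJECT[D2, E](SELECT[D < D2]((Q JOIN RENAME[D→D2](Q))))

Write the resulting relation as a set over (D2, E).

{(10, 2), (10, 4), (18, 4), (22, 4), (26, 2), (30, 2), (39, 4), (7, 2)}

ρ[D→D2]: schema becomes (D2, E); tuples unchanged.
Joining Q and RENAME[D→D2](Q) on E yields {(10, 2, 10), (10, 2, 2), (10, 2, 26), (10, 2, 30), (10, 2, 7), (10, 4, 10), (10, 4, 18), (10, 4, 22), (10, 4, 3), (10, 4, 39), (18, 4, 10), (18, 4, 18), (18, 4, 22), (18, 4, 3), (18, 4, 39), (2, 2, 10), (2, 2, 2), (2, 2, 26), (2, 2, 30), (2, 2, 7), (22, 4, 10), (22, 4, 18), (22, 4, 22), (22, 4, 3), (22, 4, 39), (26, 2, 10), (26, 2, 2), (26, 2, 26), (26, 2, 30), (26, 2, 7), (3, 4, 10), (3, 4, 18), (3, 4, 22), (3, 4, 3), (3, 4, 39), (30, 2, 10), (30, 2, 2), (30, 2, 26), (30, 2, 30), (30, 2, 7), (39, 4, 10), (39, 4, 18), (39, 4, 22), (39, 4, 3), (39, 4, 39), (7, 2, 10), (7, 2, 2), (7, 2, 26), (7, 2, 30), (7, 2, 7)}.
Apply σ_{D < D2}; surviving tuples: {(10, 2, 26), (10, 2, 30), (10, 4, 18), (10, 4, 22), (10, 4, 39), (18, 4, 22), (18, 4, 39), (2, 2, 10), (2, 2, 26), (2, 2, 30), (2, 2, 7), (22, 4, 39), (26, 2, 30), (3, 4, 10), (3, 4, 18), (3, 4, 22), (3, 4, 39), (7, 2, 10), (7, 2, 26), (7, 2, 30)}
Projecting to D2, E (12 duplicate(s) eliminated): {(10, 2), (10, 4), (18, 4), (22, 4), (26, 2), (30, 2), (39, 4), (7, 2)}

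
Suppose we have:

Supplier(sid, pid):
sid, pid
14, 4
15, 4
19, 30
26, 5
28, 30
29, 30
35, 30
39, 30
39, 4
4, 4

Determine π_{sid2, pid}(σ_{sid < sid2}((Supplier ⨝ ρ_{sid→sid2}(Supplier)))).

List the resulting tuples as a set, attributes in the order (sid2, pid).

ρ[sid→sid2]: schema becomes (sid2, pid); tuples unchanged.
Natural join on pid: {(14, 4, 14), (14, 4, 15), (14, 4, 39), (14, 4, 4), (15, 4, 14), (15, 4, 15), (15, 4, 39), (15, 4, 4), (19, 30, 19), (19, 30, 28), (19, 30, 29), (19, 30, 35), (19, 30, 39), (26, 5, 26), (28, 30, 19), (28, 30, 28), (28, 30, 29), (28, 30, 35), (28, 30, 39), (29, 30, 19), (29, 30, 28), (29, 30, 29), (29, 30, 35), (29, 30, 39), (35, 30, 19), (35, 30, 28), (35, 30, 29), (35, 30, 35), (35, 30, 39), (39, 30, 19), (39, 30, 28), (39, 30, 29), (39, 30, 35), (39, 30, 39), (39, 4, 14), (39, 4, 15), (39, 4, 39), (39, 4, 4), (4, 4, 14), (4, 4, 15), (4, 4, 39), (4, 4, 4)}
Filtering on sid < sid2 leaves {(14, 4, 15), (14, 4, 39), (15, 4, 39), (19, 30, 28), (19, 30, 29), (19, 30, 35), (19, 30, 39), (28, 30, 29), (28, 30, 35), (28, 30, 39), (29, 30, 35), (29, 30, 39), (35, 30, 39), (4, 4, 14), (4, 4, 15), (4, 4, 39)}.
π[sid2, pid]: project onto (sid2, pid) (9 duplicate(s) eliminated) → {(14, 4), (15, 4), (28, 30), (29, 30), (35, 30), (39, 30), (39, 4)}

{(14, 4), (15, 4), (28, 30), (29, 30), (35, 30), (39, 30), (39, 4)}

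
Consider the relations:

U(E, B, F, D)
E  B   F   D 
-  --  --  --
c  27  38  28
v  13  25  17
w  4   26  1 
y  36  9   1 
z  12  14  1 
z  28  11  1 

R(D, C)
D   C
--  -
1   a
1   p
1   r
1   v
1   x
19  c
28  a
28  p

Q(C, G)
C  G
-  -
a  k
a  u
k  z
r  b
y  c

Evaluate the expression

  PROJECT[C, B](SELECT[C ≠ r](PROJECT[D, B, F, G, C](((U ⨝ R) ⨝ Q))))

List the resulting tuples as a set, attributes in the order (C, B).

{(a, 12), (a, 27), (a, 28), (a, 36), (a, 4)}

Natural join on D: {(c, 27, 38, 28, a), (c, 27, 38, 28, p), (w, 4, 26, 1, a), (w, 4, 26, 1, p), (w, 4, 26, 1, r), (w, 4, 26, 1, v), (w, 4, 26, 1, x), (y, 36, 9, 1, a), (y, 36, 9, 1, p), (y, 36, 9, 1, r), (y, 36, 9, 1, v), (y, 36, 9, 1, x), (z, 12, 14, 1, a), (z, 12, 14, 1, p), (z, 12, 14, 1, r), (z, 12, 14, 1, v), (z, 12, 14, 1, x), (z, 28, 11, 1, a), (z, 28, 11, 1, p), (z, 28, 11, 1, r), (z, 28, 11, 1, v), (z, 28, 11, 1, x)}
Natural join on C: {(c, 27, 38, 28, a, k), (c, 27, 38, 28, a, u), (w, 4, 26, 1, a, k), (w, 4, 26, 1, a, u), (w, 4, 26, 1, r, b), (y, 36, 9, 1, a, k), (y, 36, 9, 1, a, u), (y, 36, 9, 1, r, b), (z, 12, 14, 1, a, k), (z, 12, 14, 1, a, u), (z, 12, 14, 1, r, b), (z, 28, 11, 1, a, k), (z, 28, 11, 1, a, u), (z, 28, 11, 1, r, b)}
π_{D, B, F, G, C} gives {(1, 12, 14, b, r), (1, 12, 14, k, a), (1, 12, 14, u, a), (1, 28, 11, b, r), (1, 28, 11, k, a), (1, 28, 11, u, a), (1, 36, 9, b, r), (1, 36, 9, k, a), (1, 36, 9, u, a), (1, 4, 26, b, r), (1, 4, 26, k, a), (1, 4, 26, u, a), (28, 27, 38, k, a), (28, 27, 38, u, a)}.
Selection C ≠ r: {(1, 12, 14, k, a), (1, 12, 14, u, a), (1, 28, 11, k, a), (1, 28, 11, u, a), (1, 36, 9, k, a), (1, 36, 9, u, a), (1, 4, 26, k, a), (1, 4, 26, u, a), (28, 27, 38, k, a), (28, 27, 38, u, a)}
π_{C, B} gives {(a, 12), (a, 27), (a, 28), (a, 36), (a, 4)} (5 duplicate(s) eliminated).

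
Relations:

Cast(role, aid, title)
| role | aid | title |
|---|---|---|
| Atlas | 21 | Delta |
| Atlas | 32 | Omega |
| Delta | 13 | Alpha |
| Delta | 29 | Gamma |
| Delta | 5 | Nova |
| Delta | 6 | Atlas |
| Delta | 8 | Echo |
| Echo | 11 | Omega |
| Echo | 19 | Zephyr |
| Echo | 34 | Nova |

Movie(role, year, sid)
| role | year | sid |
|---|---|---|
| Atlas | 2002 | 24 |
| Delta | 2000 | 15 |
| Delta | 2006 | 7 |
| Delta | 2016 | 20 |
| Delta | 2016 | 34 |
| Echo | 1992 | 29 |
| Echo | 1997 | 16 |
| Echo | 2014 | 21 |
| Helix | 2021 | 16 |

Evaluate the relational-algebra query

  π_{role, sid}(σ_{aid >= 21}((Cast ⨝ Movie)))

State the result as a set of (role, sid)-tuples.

{(Atlas, 24), (Delta, 15), (Delta, 20), (Delta, 34), (Delta, 7), (Echo, 16), (Echo, 21), (Echo, 29)}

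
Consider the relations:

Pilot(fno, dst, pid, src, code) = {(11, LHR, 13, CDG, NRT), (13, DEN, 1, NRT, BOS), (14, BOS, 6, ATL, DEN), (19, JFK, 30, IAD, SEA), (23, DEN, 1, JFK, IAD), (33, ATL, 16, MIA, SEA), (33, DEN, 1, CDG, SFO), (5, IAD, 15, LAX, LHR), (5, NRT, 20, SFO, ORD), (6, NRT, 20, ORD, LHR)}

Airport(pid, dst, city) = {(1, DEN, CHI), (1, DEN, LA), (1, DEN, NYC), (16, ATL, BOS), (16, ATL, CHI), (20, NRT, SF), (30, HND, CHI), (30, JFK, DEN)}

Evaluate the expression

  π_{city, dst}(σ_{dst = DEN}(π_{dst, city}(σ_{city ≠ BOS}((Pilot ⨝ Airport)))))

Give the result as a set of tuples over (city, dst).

{(CHI, DEN), (LA, DEN), (NYC, DEN)}

Joining Pilot and Airport on dst, pid yields {(13, DEN, 1, NRT, BOS, CHI), (13, DEN, 1, NRT, BOS, LA), (13, DEN, 1, NRT, BOS, NYC), (19, JFK, 30, IAD, SEA, DEN), (23, DEN, 1, JFK, IAD, CHI), (23, DEN, 1, JFK, IAD, LA), (23, DEN, 1, JFK, IAD, NYC), (33, ATL, 16, MIA, SEA, BOS), (33, ATL, 16, MIA, SEA, CHI), (33, DEN, 1, CDG, SFO, CHI), (33, DEN, 1, CDG, SFO, LA), (33, DEN, 1, CDG, SFO, NYC), (5, NRT, 20, SFO, ORD, SF), (6, NRT, 20, ORD, LHR, SF)}.
σ[city ≠ BOS]: keep tuples satisfying city ≠ BOS → {(13, DEN, 1, NRT, BOS, CHI), (13, DEN, 1, NRT, BOS, LA), (13, DEN, 1, NRT, BOS, NYC), (19, JFK, 30, IAD, SEA, DEN), (23, DEN, 1, JFK, IAD, CHI), (23, DEN, 1, JFK, IAD, LA), (23, DEN, 1, JFK, IAD, NYC), (33, ATL, 16, MIA, SEA, CHI), (33, DEN, 1, CDG, SFO, CHI), (33, DEN, 1, CDG, SFO, LA), (33, DEN, 1, CDG, SFO, NYC), (5, NRT, 20, SFO, ORD, SF), (6, NRT, 20, ORD, LHR, SF)}
π[dst, city]: project onto (dst, city) (7 duplicate(s) eliminated) → {(ATL, CHI), (DEN, CHI), (DEN, LA), (DEN, NYC), (JFK, DEN), (NRT, SF)}
σ[dst = DEN]: keep tuples satisfying dst = DEN → {(DEN, CHI), (DEN, LA), (DEN, NYC)}
π[city, dst]: project onto (city, dst) → {(CHI, DEN), (LA, DEN), (NYC, DEN)}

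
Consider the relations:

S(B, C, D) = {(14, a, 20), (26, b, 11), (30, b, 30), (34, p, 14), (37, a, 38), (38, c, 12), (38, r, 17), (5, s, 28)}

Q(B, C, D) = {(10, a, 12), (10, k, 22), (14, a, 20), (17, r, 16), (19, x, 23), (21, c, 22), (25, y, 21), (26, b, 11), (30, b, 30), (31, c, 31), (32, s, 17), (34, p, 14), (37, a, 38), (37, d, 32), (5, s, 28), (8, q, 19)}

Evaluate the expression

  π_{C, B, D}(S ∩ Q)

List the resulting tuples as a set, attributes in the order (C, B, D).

{(a, 14, 20), (a, 37, 38), (b, 26, 11), (b, 30, 30), (p, 34, 14), (s, 5, 28)}

Set intersection of the two operands is {(14, a, 20), (26, b, 11), (30, b, 30), (34, p, 14), (37, a, 38), (5, s, 28)}.
Keep only column(s) C, B, D: {(a, 14, 20), (a, 37, 38), (b, 26, 11), (b, 30, 30), (p, 34, 14), (s, 5, 28)}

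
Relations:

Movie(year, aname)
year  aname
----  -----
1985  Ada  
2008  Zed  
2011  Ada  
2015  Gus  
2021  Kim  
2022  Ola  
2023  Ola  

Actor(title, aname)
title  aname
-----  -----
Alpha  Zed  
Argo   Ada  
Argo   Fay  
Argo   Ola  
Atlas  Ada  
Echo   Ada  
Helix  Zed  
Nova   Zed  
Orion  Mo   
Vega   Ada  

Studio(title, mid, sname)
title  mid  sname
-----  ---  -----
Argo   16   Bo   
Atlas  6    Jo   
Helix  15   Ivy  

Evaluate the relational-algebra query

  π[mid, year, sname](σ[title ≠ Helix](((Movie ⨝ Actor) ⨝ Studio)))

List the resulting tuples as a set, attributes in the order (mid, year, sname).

{(16, 1985, Bo), (16, 2011, Bo), (16, 2022, Bo), (16, 2023, Bo), (6, 1985, Jo), (6, 2011, Jo)}

Movie ⋈ Actor (natural join on aname): {(1985, Ada, Argo), (1985, Ada, Atlas), (1985, Ada, Echo), (1985, Ada, Vega), (2008, Zed, Alpha), (2008, Zed, Helix), (2008, Zed, Nova), (2011, Ada, Argo), (2011, Ada, Atlas), (2011, Ada, Echo), (2011, Ada, Vega), (2022, Ola, Argo), (2023, Ola, Argo)}
(Movie ⨝ Actor) ⋈ Studio (natural join on title): {(1985, Ada, Argo, 16, Bo), (1985, Ada, Atlas, 6, Jo), (2008, Zed, Helix, 15, Ivy), (2011, Ada, Argo, 16, Bo), (2011, Ada, Atlas, 6, Jo), (2022, Ola, Argo, 16, Bo), (2023, Ola, Argo, 16, Bo)}
Apply σ_{title ≠ Helix}; surviving tuples: {(1985, Ada, Argo, 16, Bo), (1985, Ada, Atlas, 6, Jo), (2011, Ada, Argo, 16, Bo), (2011, Ada, Atlas, 6, Jo), (2022, Ola, Argo, 16, Bo), (2023, Ola, Argo, 16, Bo)}
π[mid, year, sname]: project onto (mid, year, sname) → {(16, 1985, Bo), (16, 2011, Bo), (16, 2022, Bo), (16, 2023, Bo), (6, 1985, Jo), (6, 2011, Jo)}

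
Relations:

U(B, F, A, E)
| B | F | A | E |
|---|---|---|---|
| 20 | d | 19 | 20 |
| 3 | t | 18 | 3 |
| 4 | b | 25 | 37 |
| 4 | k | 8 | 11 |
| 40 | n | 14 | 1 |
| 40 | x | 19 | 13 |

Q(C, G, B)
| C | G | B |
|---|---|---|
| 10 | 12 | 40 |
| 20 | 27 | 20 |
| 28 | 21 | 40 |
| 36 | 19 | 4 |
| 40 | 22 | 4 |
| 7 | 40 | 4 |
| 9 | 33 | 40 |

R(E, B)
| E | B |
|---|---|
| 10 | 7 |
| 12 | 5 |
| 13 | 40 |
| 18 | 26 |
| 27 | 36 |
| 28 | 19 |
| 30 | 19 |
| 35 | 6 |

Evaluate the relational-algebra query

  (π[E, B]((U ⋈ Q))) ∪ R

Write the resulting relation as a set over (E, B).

{(1, 40), (10, 7), (11, 4), (12, 5), (13, 40), (18, 26), (20, 20), (27, 36), (28, 19), (30, 19), (35, 6), (37, 4)}

Natural join on B: {(20, d, 19, 20, 20, 27), (4, b, 25, 37, 36, 19), (4, b, 25, 37, 40, 22), (4, b, 25, 37, 7, 40), (4, k, 8, 11, 36, 19), (4, k, 8, 11, 40, 22), (4, k, 8, 11, 7, 40), (40, n, 14, 1, 10, 12), (40, n, 14, 1, 28, 21), (40, n, 14, 1, 9, 33), (40, x, 19, 13, 10, 12), (40, x, 19, 13, 28, 21), (40, x, 19, 13, 9, 33)}
π_{E, B} gives {(1, 40), (11, 4), (13, 40), (20, 20), (37, 4)} (8 duplicate(s) eliminated).
Set union of the two operands is {(1, 40), (10, 7), (11, 4), (12, 5), (13, 40), (18, 26), (20, 20), (27, 36), (28, 19), (30, 19), (35, 6), (37, 4)}.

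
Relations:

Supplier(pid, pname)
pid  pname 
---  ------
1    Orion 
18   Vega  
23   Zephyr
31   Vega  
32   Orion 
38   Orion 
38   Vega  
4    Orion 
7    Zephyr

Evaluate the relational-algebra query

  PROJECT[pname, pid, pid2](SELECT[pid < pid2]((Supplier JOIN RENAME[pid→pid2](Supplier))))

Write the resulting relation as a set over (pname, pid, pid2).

{(Orion, 1, 32), (Orion, 1, 38), (Orion, 1, 4), (Orion, 32, 38), (Orion, 4, 32), (Orion, 4, 38), (Vega, 18, 31), (Vega, 18, 38), (Vega, 31, 38), (Zephyr, 7, 23)}

ρ[pid→pid2]: schema becomes (pid2, pname); tuples unchanged.
Natural join on pname: {(1, Orion, 1), (1, Orion, 32), (1, Orion, 38), (1, Orion, 4), (18, Vega, 18), (18, Vega, 31), (18, Vega, 38), (23, Zephyr, 23), (23, Zephyr, 7), (31, Vega, 18), (31, Vega, 31), (31, Vega, 38), (32, Orion, 1), (32, Orion, 32), (32, Orion, 38), (32, Orion, 4), (38, Orion, 1), (38, Orion, 32), (38, Orion, 38), (38, Orion, 4), (38, Vega, 18), (38, Vega, 31), (38, Vega, 38), (4, Orion, 1), (4, Orion, 32), (4, Orion, 38), (4, Orion, 4), (7, Zephyr, 23), (7, Zephyr, 7)}
Apply σ_{pid < pid2}; surviving tuples: {(1, Orion, 32), (1, Orion, 38), (1, Orion, 4), (18, Vega, 31), (18, Vega, 38), (31, Vega, 38), (32, Orion, 38), (4, Orion, 32), (4, Orion, 38), (7, Zephyr, 23)}
π_{pname, pid, pid2} gives {(Orion, 1, 32), (Orion, 1, 38), (Orion, 1, 4), (Orion, 32, 38), (Orion, 4, 32), (Orion, 4, 38), (Vega, 18, 31), (Vega, 18, 38), (Vega, 31, 38), (Zephyr, 7, 23)}.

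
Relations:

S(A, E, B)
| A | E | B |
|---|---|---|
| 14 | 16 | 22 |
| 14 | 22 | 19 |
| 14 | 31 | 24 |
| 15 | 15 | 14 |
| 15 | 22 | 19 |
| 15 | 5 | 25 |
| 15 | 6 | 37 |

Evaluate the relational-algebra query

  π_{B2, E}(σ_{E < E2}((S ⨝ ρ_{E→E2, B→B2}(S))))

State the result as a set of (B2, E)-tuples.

ρ[E→E2, B→B2]: schema becomes (A, E2, B2); tuples unchanged.
Natural join on A: {(14, 16, 22, 16, 22), (14, 16, 22, 22, 19), (14, 16, 22, 31, 24), (14, 22, 19, 16, 22), (14, 22, 19, 22, 19), (14, 22, 19, 31, 24), (14, 31, 24, 16, 22), (14, 31, 24, 22, 19), (14, 31, 24, 31, 24), (15, 15, 14, 15, 14), (15, 15, 14, 22, 19), (15, 15, 14, 5, 25), (15, 15, 14, 6, 37), (15, 22, 19, 15, 14), (15, 22, 19, 22, 19), (15, 22, 19, 5, 25), (15, 22, 19, 6, 37), (15, 5, 25, 15, 14), (15, 5, 25, 22, 19), (15, 5, 25, 5, 25), (15, 5, 25, 6, 37), (15, 6, 37, 15, 14), (15, 6, 37, 22, 19), (15, 6, 37, 5, 25), (15, 6, 37, 6, 37)}
σ[E < E2]: keep tuples satisfying E < E2 → {(14, 16, 22, 22, 19), (14, 16, 22, 31, 24), (14, 22, 19, 31, 24), (15, 15, 14, 22, 19), (15, 5, 25, 15, 14), (15, 5, 25, 22, 19), (15, 5, 25, 6, 37), (15, 6, 37, 15, 14), (15, 6, 37, 22, 19)}
Keep only column(s) B2, E: {(14, 5), (14, 6), (19, 15), (19, 16), (19, 5), (19, 6), (24, 16), (24, 22), (37, 5)}

{(14, 5), (14, 6), (19, 15), (19, 16), (19, 5), (19, 6), (24, 16), (24, 22), (37, 5)}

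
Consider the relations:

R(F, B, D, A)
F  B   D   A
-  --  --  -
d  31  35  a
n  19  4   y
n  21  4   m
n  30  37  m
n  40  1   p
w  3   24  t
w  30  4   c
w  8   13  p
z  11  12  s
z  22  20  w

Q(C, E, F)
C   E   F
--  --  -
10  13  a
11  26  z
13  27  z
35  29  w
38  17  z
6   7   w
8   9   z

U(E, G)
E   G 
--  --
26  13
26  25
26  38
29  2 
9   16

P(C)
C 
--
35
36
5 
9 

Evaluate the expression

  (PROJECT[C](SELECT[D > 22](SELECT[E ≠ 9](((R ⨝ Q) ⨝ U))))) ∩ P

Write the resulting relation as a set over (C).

{35}

R ⋈ Q (natural join on F): {(w, 3, 24, t, 35, 29), (w, 3, 24, t, 6, 7), (w, 30, 4, c, 35, 29), (w, 30, 4, c, 6, 7), (w, 8, 13, p, 35, 29), (w, 8, 13, p, 6, 7), (z, 11, 12, s, 11, 26), (z, 11, 12, s, 13, 27), (z, 11, 12, s, 38, 17), (z, 11, 12, s, 8, 9), (z, 22, 20, w, 11, 26), (z, 22, 20, w, 13, 27), (z, 22, 20, w, 38, 17), (z, 22, 20, w, 8, 9)}
(R ⨝ Q) ⋈ U (natural join on E): {(w, 3, 24, t, 35, 29, 2), (w, 30, 4, c, 35, 29, 2), (w, 8, 13, p, 35, 29, 2), (z, 11, 12, s, 11, 26, 13), (z, 11, 12, s, 11, 26, 25), (z, 11, 12, s, 11, 26, 38), (z, 11, 12, s, 8, 9, 16), (z, 22, 20, w, 11, 26, 13), (z, 22, 20, w, 11, 26, 25), (z, 22, 20, w, 11, 26, 38), (z, 22, 20, w, 8, 9, 16)}
Apply σ_{E ≠ 9}; surviving tuples: {(w, 3, 24, t, 35, 29, 2), (w, 30, 4, c, 35, 29, 2), (w, 8, 13, p, 35, 29, 2), (z, 11, 12, s, 11, 26, 13), (z, 11, 12, s, 11, 26, 25), (z, 11, 12, s, 11, 26, 38), (z, 22, 20, w, 11, 26, 13), (z, 22, 20, w, 11, 26, 25), (z, 22, 20, w, 11, 26, 38)}
Apply σ_{D > 22}; surviving tuples: {(w, 3, 24, t, 35, 29, 2)}
Keep only column(s) C: {35}
Intersection: {35} with {35, 36, 5, 9} → {35}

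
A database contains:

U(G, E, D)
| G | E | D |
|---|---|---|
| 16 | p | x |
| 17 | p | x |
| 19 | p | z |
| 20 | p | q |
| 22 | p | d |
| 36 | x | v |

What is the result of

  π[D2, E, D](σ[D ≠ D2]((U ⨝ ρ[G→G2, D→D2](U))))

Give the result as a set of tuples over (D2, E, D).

ρ[G→G2, D→D2]: schema becomes (G2, E, D2); tuples unchanged.
Joining U and ρ[G→G2, D→D2](U) on E yields {(16, p, x, 16, x), (16, p, x, 17, x), (16, p, x, 19, z), (16, p, x, 20, q), (16, p, x, 22, d), (17, p, x, 16, x), (17, p, x, 17, x), (17, p, x, 19, z), (17, p, x, 20, q), (17, p, x, 22, d), (19, p, z, 16, x), (19, p, z, 17, x), (19, p, z, 19, z), (19, p, z, 20, q), (19, p, z, 22, d), (20, p, q, 16, x), (20, p, q, 17, x), (20, p, q, 19, z), (20, p, q, 20, q), (20, p, q, 22, d), (22, p, d, 16, x), (22, p, d, 17, x), (22, p, d, 19, z), (22, p, d, 20, q), (22, p, d, 22, d), (36, x, v, 36, v)}.
σ[D ≠ D2]: keep tuples satisfying D ≠ D2 → {(16, p, x, 19, z), (16, p, x, 20, q), (16, p, x, 22, d), (17, p, x, 19, z), (17, p, x, 20, q), (17, p, x, 22, d), (19, p, z, 16, x), (19, p, z, 17, x), (19, p, z, 20, q), (19, p, z, 22, d), (20, p, q, 16, x), (20, p, q, 17, x), (20, p, q, 19, z), (20, p, q, 22, d), (22, p, d, 16, x), (22, p, d, 17, x), (22, p, d, 19, z), (22, p, d, 20, q)}
π[D2, E, D]: project onto (D2, E, D) (6 duplicate(s) eliminated) → {(d, p, q), (d, p, x), (d, p, z), (q, p, d), (q, p, x), (q, p, z), (x, p, d), (x, p, q), (x, p, z), (z, p, d), (z, p, q), (z, p, x)}

{(d, p, q), (d, p, x), (d, p, z), (q, p, d), (q, p, x), (q, p, z), (x, p, d), (x, p, q), (x, p, z), (z, p, d), (z, p, q), (z, p, x)}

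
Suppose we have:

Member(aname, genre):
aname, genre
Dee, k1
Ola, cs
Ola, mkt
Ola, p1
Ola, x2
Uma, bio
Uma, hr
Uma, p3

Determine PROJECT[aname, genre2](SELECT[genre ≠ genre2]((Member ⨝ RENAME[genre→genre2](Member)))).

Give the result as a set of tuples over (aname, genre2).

{(Ola, cs), (Ola, mkt), (Ola, p1), (Ola, x2), (Uma, bio), (Uma, hr), (Uma, p3)}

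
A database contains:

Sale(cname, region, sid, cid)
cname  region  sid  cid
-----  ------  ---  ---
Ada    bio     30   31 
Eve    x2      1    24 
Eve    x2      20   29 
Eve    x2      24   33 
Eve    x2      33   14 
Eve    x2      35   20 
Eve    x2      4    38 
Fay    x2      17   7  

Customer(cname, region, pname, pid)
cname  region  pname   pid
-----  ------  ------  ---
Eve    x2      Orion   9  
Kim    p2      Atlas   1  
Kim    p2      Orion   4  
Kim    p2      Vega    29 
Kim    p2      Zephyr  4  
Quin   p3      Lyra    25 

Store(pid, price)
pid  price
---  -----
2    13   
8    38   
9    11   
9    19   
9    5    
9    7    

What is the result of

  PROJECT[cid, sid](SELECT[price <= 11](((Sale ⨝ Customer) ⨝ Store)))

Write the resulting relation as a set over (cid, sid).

{(14, 33), (20, 35), (24, 1), (29, 20), (33, 24), (38, 4)}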